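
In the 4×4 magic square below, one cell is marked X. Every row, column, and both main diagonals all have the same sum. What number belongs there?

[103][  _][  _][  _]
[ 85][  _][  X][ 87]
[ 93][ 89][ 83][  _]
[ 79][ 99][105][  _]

Column 1 is complete and sums to 360; that is the magic constant.
From row 3, 360 − (93 + 89 + 83) gives (3,4) = 95.
From row 4, 360 − (79 + 99 + 105) gives (4,4) = 77.
Using column 4: 87 + 95 + 77 + ? → (1,4) = 360 − 259 = 101.
Using main diagonal: 103 + 83 + 77 + ? → (2,2) = 360 − 263 = 97.
Anti-diagonal must total 360; the given cells sum to 269, so (2,3) = 91.

91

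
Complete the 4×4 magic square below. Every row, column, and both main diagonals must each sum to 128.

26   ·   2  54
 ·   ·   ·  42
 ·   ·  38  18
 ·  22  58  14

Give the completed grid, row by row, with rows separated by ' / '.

26 46 2 54 / 6 50 30 42 / 62 10 38 18 / 34 22 58 14

Using row 1: 26 + 2 + 54 + ? → (1,2) = 128 − 82 = 46.
Using row 4: 22 + 58 + 14 + ? → (4,1) = 128 − 94 = 34.
Column 3: 2 + 38 + 58 + ? = 128, so (2,3) = 30.
The remaining cell in main diagonal is (2,2) = 128 − 78 = 50.
The remaining cell in anti-diagonal is (3,2) = 128 − 118 = 10.
From row 2, 128 − (50 + 30 + 42) gives (2,1) = 6.
Row 3: 10 + 38 + 18 + ? = 128, so (3,1) = 62.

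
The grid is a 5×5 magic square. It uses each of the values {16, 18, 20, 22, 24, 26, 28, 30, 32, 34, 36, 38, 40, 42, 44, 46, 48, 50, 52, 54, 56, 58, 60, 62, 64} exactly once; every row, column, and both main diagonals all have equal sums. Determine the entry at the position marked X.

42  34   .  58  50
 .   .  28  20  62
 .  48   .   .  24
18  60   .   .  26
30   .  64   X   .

46

The 25 entries sum to 1000, so each line sums to 1000/5 = 200.
Row 1 needs 200; the known cells sum to 184, so (1,3) = 16.
The remaining cell in column 5 is (5,5) = 200 − 162 = 38.
From anti-diagonal, 200 − (50 + 20 + 60 + 30) gives (3,3) = 40.
From column 3, 200 − (16 + 28 + 40 + 64) gives (4,3) = 52.
From row 4, 200 − (18 + 60 + 52 + 26) gives (4,4) = 44.
Main diagonal needs 200; the known cells sum to 164, so (2,2) = 36.
Row 2 must total 200; the given cells sum to 146, so (2,1) = 54.
Column 1 needs 200; the known cells sum to 144, so (3,1) = 56.
The remaining cell in column 2 is (5,2) = 200 − 178 = 22.
The remaining cell in row 3 is (3,4) = 200 − 168 = 32.
Row 5: 30 + 22 + 64 + 38 + ? = 200, so (5,4) = 46.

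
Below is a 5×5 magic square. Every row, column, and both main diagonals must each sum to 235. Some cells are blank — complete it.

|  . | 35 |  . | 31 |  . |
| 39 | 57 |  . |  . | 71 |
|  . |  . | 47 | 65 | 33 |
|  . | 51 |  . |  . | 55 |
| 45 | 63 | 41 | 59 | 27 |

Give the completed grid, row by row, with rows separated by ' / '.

From column 2, 235 − (35 + 57 + 51 + 63) gives (3,2) = 29.
From column 5, 235 − (71 + 33 + 55 + 27) gives (1,5) = 49.
Anti-diagonal needs 235; the known cells sum to 192, so (2,4) = 43.
Row 2: 39 + 57 + 43 + 71 + ? = 235, so (2,3) = 25.
Row 3 must total 235; the given cells sum to 174, so (3,1) = 61.
Column 4 needs 235; the known cells sum to 198, so (4,4) = 37.
From main diagonal, 235 − (57 + 47 + 37 + 27) gives (1,1) = 67.
Row 1: 67 + 35 + 31 + 49 + ? = 235, so (1,3) = 53.
Column 1 needs 235; the known cells sum to 212, so (4,1) = 23.
Using column 3: 53 + 25 + 47 + 41 + ? → (4,3) = 235 − 166 = 69.

67 35 53 31 49 / 39 57 25 43 71 / 61 29 47 65 33 / 23 51 69 37 55 / 45 63 41 59 27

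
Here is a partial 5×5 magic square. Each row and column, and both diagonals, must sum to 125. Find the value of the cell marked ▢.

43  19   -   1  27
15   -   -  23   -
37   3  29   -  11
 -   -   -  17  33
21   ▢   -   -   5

47

Using row 1: 43 + 19 + 1 + 27 + ? → (1,3) = 125 − 90 = 35.
Row 3: 37 + 3 + 29 + 11 + ? = 125, so (3,4) = 45.
Column 1 needs 125; the known cells sum to 116, so (4,1) = 9.
Column 4: 1 + 23 + 45 + 17 + ? = 125, so (5,4) = 39.
Using column 5: 27 + 11 + 33 + 5 + ? → (2,5) = 125 − 76 = 49.
Main diagonal must total 125; the given cells sum to 94, so (2,2) = 31.
Using anti-diagonal: 27 + 23 + 29 + 21 + ? → (4,2) = 125 − 100 = 25.
Row 2 must total 125; the given cells sum to 118, so (2,3) = 7.
Row 4: 9 + 25 + 17 + 33 + ? = 125, so (4,3) = 41.
Column 2: 19 + 31 + 3 + 25 + ? = 125, so (5,2) = 47.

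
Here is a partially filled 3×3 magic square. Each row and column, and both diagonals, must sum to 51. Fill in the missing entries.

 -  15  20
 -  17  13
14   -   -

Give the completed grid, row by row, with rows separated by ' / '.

16 15 20 / 21 17 13 / 14 19 18

Row 1 needs 51; the known cells sum to 35, so (1,1) = 16.
Using row 2: 17 + 13 + ? → (2,1) = 51 − 30 = 21.
Column 2 must total 51; the given cells sum to 32, so (3,2) = 19.
Using column 3: 20 + 13 + ? → (3,3) = 51 − 33 = 18.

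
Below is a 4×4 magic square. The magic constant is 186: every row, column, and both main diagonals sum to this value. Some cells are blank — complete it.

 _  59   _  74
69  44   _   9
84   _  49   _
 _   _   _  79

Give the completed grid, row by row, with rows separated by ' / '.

14 59 39 74 / 69 44 64 9 / 84 29 49 24 / 19 54 34 79

Using row 2: 69 + 44 + 9 + ? → (2,3) = 186 − 122 = 64.
Using column 4: 74 + 9 + 79 + ? → (3,4) = 186 − 162 = 24.
Main diagonal must total 186; the given cells sum to 172, so (1,1) = 14.
From row 1, 186 − (14 + 59 + 74) gives (1,3) = 39.
Using row 3: 84 + 49 + 24 + ? → (3,2) = 186 − 157 = 29.
Column 1 must total 186; the given cells sum to 167, so (4,1) = 19.
The remaining cell in column 2 is (4,2) = 186 − 132 = 54.
The remaining cell in column 3 is (4,3) = 186 − 152 = 34.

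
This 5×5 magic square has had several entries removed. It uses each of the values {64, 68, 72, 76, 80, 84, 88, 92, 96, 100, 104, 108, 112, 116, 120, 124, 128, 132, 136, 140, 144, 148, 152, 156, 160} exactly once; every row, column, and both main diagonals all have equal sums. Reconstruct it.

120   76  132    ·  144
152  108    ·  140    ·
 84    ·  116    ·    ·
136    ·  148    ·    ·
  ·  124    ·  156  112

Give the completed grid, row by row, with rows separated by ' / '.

120 76 132 88 144 / 152 108 64 140 96 / 84 160 116 72 128 / 136 92 148 104 80 / 68 124 100 156 112

The 25 entries sum to 2800, so each line sums to 2800/5 = 560.
The remaining cell in row 1 is (1,4) = 560 − 472 = 88.
Column 1: 120 + 152 + 84 + 136 + ? = 560, so (5,1) = 68.
From main diagonal, 560 − (120 + 108 + 116 + 112) gives (4,4) = 104.
Anti-diagonal: 144 + 140 + 116 + 68 + ? = 560, so (4,2) = 92.
Using row 4: 136 + 92 + 148 + 104 + ? → (4,5) = 560 − 480 = 80.
The remaining cell in row 5 is (5,3) = 560 − 460 = 100.
Column 2 must total 560; the given cells sum to 400, so (3,2) = 160.
Column 3 must total 560; the given cells sum to 496, so (2,3) = 64.
From column 4, 560 − (88 + 140 + 104 + 156) gives (3,4) = 72.
The remaining cell in row 2 is (2,5) = 560 − 464 = 96.
Row 3 must total 560; the given cells sum to 432, so (3,5) = 128.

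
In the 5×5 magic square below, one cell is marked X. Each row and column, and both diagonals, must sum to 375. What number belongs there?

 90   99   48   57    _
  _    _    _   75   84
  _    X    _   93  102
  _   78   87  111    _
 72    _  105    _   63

60

Using row 1: 90 + 99 + 48 + 57 + ? → (1,5) = 375 − 294 = 81.
Using column 4: 57 + 75 + 93 + 111 + ? → (5,4) = 375 − 336 = 39.
Column 5 must total 375; the given cells sum to 330, so (4,5) = 45.
Anti-diagonal: 81 + 75 + 78 + 72 + ? = 375, so (3,3) = 69.
Row 4 must total 375; the given cells sum to 321, so (4,1) = 54.
The remaining cell in row 5 is (5,2) = 375 − 279 = 96.
Column 3: 48 + 69 + 87 + 105 + ? = 375, so (2,3) = 66.
From main diagonal, 375 − (90 + 69 + 111 + 63) gives (2,2) = 42.
Row 2 must total 375; the given cells sum to 267, so (2,1) = 108.
Column 1 must total 375; the given cells sum to 324, so (3,1) = 51.
Column 2 needs 375; the known cells sum to 315, so (3,2) = 60.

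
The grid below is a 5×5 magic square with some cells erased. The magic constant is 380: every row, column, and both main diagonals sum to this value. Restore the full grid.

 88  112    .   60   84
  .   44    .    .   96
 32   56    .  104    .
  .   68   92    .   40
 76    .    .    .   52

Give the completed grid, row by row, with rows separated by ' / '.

88 112 36 60 84 / 120 44 48 72 96 / 32 56 80 104 108 / 64 68 92 116 40 / 76 100 124 28 52

Row 1: 88 + 112 + 60 + 84 + ? = 380, so (1,3) = 36.
The remaining cell in column 2 is (5,2) = 380 − 280 = 100.
Column 5 needs 380; the known cells sum to 272, so (3,5) = 108.
Row 3: 32 + 56 + 104 + 108 + ? = 380, so (3,3) = 80.
Main diagonal needs 380; the known cells sum to 264, so (4,4) = 116.
Anti-diagonal needs 380; the known cells sum to 308, so (2,4) = 72.
Row 4: 68 + 92 + 116 + 40 + ? = 380, so (4,1) = 64.
Column 1 needs 380; the known cells sum to 260, so (2,1) = 120.
Column 4: 60 + 72 + 104 + 116 + ? = 380, so (5,4) = 28.
Using row 2: 120 + 44 + 72 + 96 + ? → (2,3) = 380 − 332 = 48.
Row 5 needs 380; the known cells sum to 256, so (5,3) = 124.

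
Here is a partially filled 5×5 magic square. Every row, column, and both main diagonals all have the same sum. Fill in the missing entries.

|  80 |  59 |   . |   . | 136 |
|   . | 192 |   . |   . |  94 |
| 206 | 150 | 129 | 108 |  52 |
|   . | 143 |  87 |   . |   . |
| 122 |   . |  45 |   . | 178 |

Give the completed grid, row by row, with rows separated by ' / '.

80 59 213 157 136 / 73 192 171 115 94 / 206 150 129 108 52 / 164 143 87 66 185 / 122 101 45 199 178

Row 3 is already complete: 206 + 150 + 129 + 108 + 52 = 645, so that is the magic constant.
From column 2, 645 − (59 + 192 + 150 + 143) gives (5,2) = 101.
Column 5 needs 645; the known cells sum to 460, so (4,5) = 185.
From main diagonal, 645 − (80 + 192 + 129 + 178) gives (4,4) = 66.
Anti-diagonal needs 645; the known cells sum to 530, so (2,4) = 115.
Row 4: 143 + 87 + 66 + 185 + ? = 645, so (4,1) = 164.
Using row 5: 122 + 101 + 45 + 178 + ? → (5,4) = 645 − 446 = 199.
The remaining cell in column 1 is (2,1) = 645 − 572 = 73.
Column 4: 115 + 108 + 66 + 199 + ? = 645, so (1,4) = 157.
The remaining cell in row 1 is (1,3) = 645 − 432 = 213.
From row 2, 645 − (73 + 192 + 115 + 94) gives (2,3) = 171.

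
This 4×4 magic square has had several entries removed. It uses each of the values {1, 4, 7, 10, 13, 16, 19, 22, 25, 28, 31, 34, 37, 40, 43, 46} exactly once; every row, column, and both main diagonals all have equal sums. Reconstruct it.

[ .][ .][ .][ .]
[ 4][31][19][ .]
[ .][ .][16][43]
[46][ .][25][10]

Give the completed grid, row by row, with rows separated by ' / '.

37 22 34 1 / 4 31 19 40 / 7 28 16 43 / 46 13 25 10

The 16 entries sum to 376, so each line sums to 376/4 = 94.
Row 2 needs 94; the known cells sum to 54, so (2,4) = 40.
From row 4, 94 − (46 + 25 + 10) gives (4,2) = 13.
The remaining cell in column 3 is (1,3) = 94 − 60 = 34.
Column 4 needs 94; the known cells sum to 93, so (1,4) = 1.
The remaining cell in main diagonal is (1,1) = 94 − 57 = 37.
Anti-diagonal needs 94; the known cells sum to 66, so (3,2) = 28.
Row 1: 37 + 34 + 1 + ? = 94, so (1,2) = 22.
Row 3 must total 94; the given cells sum to 87, so (3,1) = 7.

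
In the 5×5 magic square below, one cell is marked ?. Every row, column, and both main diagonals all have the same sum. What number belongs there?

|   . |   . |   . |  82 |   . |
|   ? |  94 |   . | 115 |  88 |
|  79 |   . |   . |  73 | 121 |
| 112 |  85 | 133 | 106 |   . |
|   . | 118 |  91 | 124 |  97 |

Column 4 is complete and sums to 500; that is the magic constant.
Using row 4: 112 + 85 + 133 + 106 + ? → (4,5) = 500 − 436 = 64.
From row 5, 500 − (118 + 91 + 124 + 97) gives (5,1) = 70.
Column 5 must total 500; the given cells sum to 370, so (1,5) = 130.
Anti-diagonal needs 500; the known cells sum to 400, so (3,3) = 100.
The remaining cell in row 3 is (3,2) = 500 − 373 = 127.
The remaining cell in column 2 is (1,2) = 500 − 424 = 76.
The remaining cell in main diagonal is (1,1) = 500 − 397 = 103.
Using row 1: 103 + 76 + 82 + 130 + ? → (1,3) = 500 − 391 = 109.
Column 1 must total 500; the given cells sum to 364, so (2,1) = 136.

136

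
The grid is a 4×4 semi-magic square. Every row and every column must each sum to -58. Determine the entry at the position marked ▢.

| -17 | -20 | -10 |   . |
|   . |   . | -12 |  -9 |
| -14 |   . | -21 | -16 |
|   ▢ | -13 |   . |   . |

-8

Row 1: -17 + (-20) + (-10) + ? = -58, so (1,4) = -11.
Row 3: -14 + (-21) + (-16) + ? = -58, so (3,2) = -7.
Column 2 must total -58; the given cells sum to -40, so (2,2) = -18.
Column 3 needs -58; the known cells sum to -43, so (4,3) = -15.
From column 4, -58 − (-11 + (-9) + (-16)) gives (4,4) = -22.
Row 2 needs -58; the known cells sum to -39, so (2,1) = -19.
The remaining cell in row 4 is (4,1) = -58 − (-50) = -8.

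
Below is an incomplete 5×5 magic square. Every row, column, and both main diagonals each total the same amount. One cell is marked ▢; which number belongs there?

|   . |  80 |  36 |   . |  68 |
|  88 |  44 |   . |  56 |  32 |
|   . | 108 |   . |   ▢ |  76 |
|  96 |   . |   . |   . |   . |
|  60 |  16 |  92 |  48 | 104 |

20

Row 5 is complete and sums to 320; that is the magic constant.
From row 2, 320 − (88 + 44 + 56 + 32) gives (2,3) = 100.
Column 2: 80 + 44 + 108 + 16 + ? = 320, so (4,2) = 72.
From column 5, 320 − (68 + 32 + 76 + 104) gives (4,5) = 40.
The remaining cell in anti-diagonal is (3,3) = 320 − 256 = 64.
Using column 3: 36 + 100 + 64 + 92 + ? → (4,3) = 320 − 292 = 28.
Using row 4: 96 + 72 + 28 + 40 + ? → (4,4) = 320 − 236 = 84.
From main diagonal, 320 − (44 + 64 + 84 + 104) gives (1,1) = 24.
Row 1 needs 320; the known cells sum to 208, so (1,4) = 112.
The remaining cell in column 1 is (3,1) = 320 − 268 = 52.
The remaining cell in column 4 is (3,4) = 320 − 300 = 20.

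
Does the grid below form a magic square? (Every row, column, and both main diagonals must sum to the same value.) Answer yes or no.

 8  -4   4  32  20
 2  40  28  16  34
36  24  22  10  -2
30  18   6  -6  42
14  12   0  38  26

No — row 3 sums to 90 but row 2 sums to 120.

Row 1: 8 + (-4) + 4 + 32 + 20 = 60.
Row 2: 2 + 40 + 28 + 16 + 34 = 120.
Row 3: 36 + 24 + 22 + 10 + (-2) = 90.
Row 4: 30 + 18 + 6 + (-6) + 42 = 90.
Row 5: 14 + 12 + 0 + 38 + 26 = 90.
Column 1: 8 + 2 + 36 + 30 + 14 = 90.
Column 2: -4 + 40 + 24 + 18 + 12 = 90.
Column 3: 4 + 28 + 22 + 6 + 0 = 60.
Column 4: 32 + 16 + 10 + (-6) + 38 = 90.
Column 5: 20 + 34 + (-2) + 42 + 26 = 120.
Main diagonal: 8 + 40 + 22 + (-6) + 26 = 90.
Anti-diagonal: 20 + 16 + 22 + 18 + 14 = 90.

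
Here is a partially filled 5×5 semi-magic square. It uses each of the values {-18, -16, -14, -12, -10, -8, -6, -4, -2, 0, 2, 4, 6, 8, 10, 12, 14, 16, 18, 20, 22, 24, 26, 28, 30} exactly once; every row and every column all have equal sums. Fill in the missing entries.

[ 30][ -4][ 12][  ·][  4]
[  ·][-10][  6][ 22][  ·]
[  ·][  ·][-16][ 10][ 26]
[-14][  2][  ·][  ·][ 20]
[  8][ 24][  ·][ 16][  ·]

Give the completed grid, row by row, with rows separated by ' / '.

30 -4 12 -12 4 / 14 -10 6 22 -2 / -8 18 -16 10 26 / -14 2 28 -6 20 / 8 24 0 16 -18

The 25 entries sum to 150, so each line sums to 150/5 = 30.
Row 1 must total 30; the given cells sum to 42, so (1,4) = -12.
Column 2 must total 30; the given cells sum to 12, so (3,2) = 18.
Column 4 must total 30; the given cells sum to 36, so (4,4) = -6.
Row 3 needs 30; the known cells sum to 38, so (3,1) = -8.
Using row 4: -14 + 2 + (-6) + 20 + ? → (4,3) = 30 − 2 = 28.
Column 1 must total 30; the given cells sum to 16, so (2,1) = 14.
Column 3: 12 + 6 + (-16) + 28 + ? = 30, so (5,3) = 0.
Row 2: 14 + (-10) + 6 + 22 + ? = 30, so (2,5) = -2.
The remaining cell in row 5 is (5,5) = 30 − 48 = -18.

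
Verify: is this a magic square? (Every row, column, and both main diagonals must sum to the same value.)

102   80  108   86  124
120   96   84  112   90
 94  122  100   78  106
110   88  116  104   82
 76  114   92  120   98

Row 1: 102 + 80 + 108 + 86 + 124 = 500.
Row 2: 120 + 96 + 84 + 112 + 90 = 502.
Row 3: 94 + 122 + 100 + 78 + 106 = 500.
Row 4: 110 + 88 + 116 + 104 + 82 = 500.
Row 5: 76 + 114 + 92 + 120 + 98 = 500.
Column 1: 102 + 120 + 94 + 110 + 76 = 502.
Column 2: 80 + 96 + 122 + 88 + 114 = 500.
Column 3: 108 + 84 + 100 + 116 + 92 = 500.
Column 4: 86 + 112 + 78 + 104 + 120 = 500.
Column 5: 124 + 90 + 106 + 82 + 98 = 500.
Main diagonal: 102 + 96 + 100 + 104 + 98 = 500.
Anti-diagonal: 124 + 112 + 100 + 88 + 76 = 500.

No — row 2 sums to 502 but column 4 sums to 500.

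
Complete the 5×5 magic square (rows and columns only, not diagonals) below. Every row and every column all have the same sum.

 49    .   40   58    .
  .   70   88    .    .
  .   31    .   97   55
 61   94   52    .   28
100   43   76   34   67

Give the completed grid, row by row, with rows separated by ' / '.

49 82 40 58 91 / 37 70 88 46 79 / 73 31 64 97 55 / 61 94 52 85 28 / 100 43 76 34 67

Row 5 is already complete: 100 + 43 + 76 + 34 + 67 = 320, so that is the magic constant.
Row 4 needs 320; the known cells sum to 235, so (4,4) = 85.
The remaining cell in column 2 is (1,2) = 320 − 238 = 82.
The remaining cell in column 3 is (3,3) = 320 − 256 = 64.
Column 4: 58 + 97 + 85 + 34 + ? = 320, so (2,4) = 46.
Using row 1: 49 + 82 + 40 + 58 + ? → (1,5) = 320 − 229 = 91.
Row 3 needs 320; the known cells sum to 247, so (3,1) = 73.
Using column 1: 49 + 73 + 61 + 100 + ? → (2,1) = 320 − 283 = 37.
Column 5: 91 + 55 + 28 + 67 + ? = 320, so (2,5) = 79.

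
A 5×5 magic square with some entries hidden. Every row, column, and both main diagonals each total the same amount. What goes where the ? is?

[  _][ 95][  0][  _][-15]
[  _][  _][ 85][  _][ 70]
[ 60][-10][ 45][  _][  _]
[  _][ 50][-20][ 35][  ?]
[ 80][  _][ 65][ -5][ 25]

Column 3 is complete and sums to 175; that is the magic constant.
Using row 5: 80 + 65 + (-5) + 25 + ? → (5,2) = 175 − 165 = 10.
From column 2, 175 − (95 + (-10) + 50 + 10) gives (2,2) = 30.
From main diagonal, 175 − (30 + 45 + 35 + 25) gives (1,1) = 40.
Using anti-diagonal: -15 + 45 + 50 + 80 + ? → (2,4) = 175 − 160 = 15.
Row 1 needs 175; the known cells sum to 120, so (1,4) = 55.
Row 2 must total 175; the given cells sum to 200, so (2,1) = -25.
Column 1 needs 175; the known cells sum to 155, so (4,1) = 20.
Column 4 must total 175; the given cells sum to 100, so (3,4) = 75.
Row 3 must total 175; the given cells sum to 170, so (3,5) = 5.
The remaining cell in row 4 is (4,5) = 175 − 85 = 90.

90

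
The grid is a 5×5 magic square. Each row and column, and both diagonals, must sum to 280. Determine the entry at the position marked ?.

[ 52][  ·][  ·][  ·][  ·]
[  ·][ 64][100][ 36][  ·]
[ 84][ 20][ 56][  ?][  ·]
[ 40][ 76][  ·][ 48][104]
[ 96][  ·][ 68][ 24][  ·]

Row 4 needs 280; the known cells sum to 268, so (4,3) = 12.
Column 1: 52 + 84 + 40 + 96 + ? = 280, so (2,1) = 8.
Column 3 must total 280; the given cells sum to 236, so (1,3) = 44.
Main diagonal: 52 + 64 + 56 + 48 + ? = 280, so (5,5) = 60.
From anti-diagonal, 280 − (36 + 56 + 76 + 96) gives (1,5) = 16.
Using row 2: 8 + 64 + 100 + 36 + ? → (2,5) = 280 − 208 = 72.
Using row 5: 96 + 68 + 24 + 60 + ? → (5,2) = 280 − 248 = 32.
The remaining cell in column 2 is (1,2) = 280 − 192 = 88.
Using column 5: 16 + 72 + 104 + 60 + ? → (3,5) = 280 − 252 = 28.
Row 1: 52 + 88 + 44 + 16 + ? = 280, so (1,4) = 80.
Row 3: 84 + 20 + 56 + 28 + ? = 280, so (3,4) = 92.

92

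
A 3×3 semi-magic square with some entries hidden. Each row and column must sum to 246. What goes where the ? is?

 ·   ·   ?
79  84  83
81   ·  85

78

The remaining cell in row 3 is (3,2) = 246 − 166 = 80.
Using column 1: 79 + 81 + ? → (1,1) = 246 − 160 = 86.
Using column 2: 84 + 80 + ? → (1,2) = 246 − 164 = 82.
The remaining cell in column 3 is (1,3) = 246 − 168 = 78.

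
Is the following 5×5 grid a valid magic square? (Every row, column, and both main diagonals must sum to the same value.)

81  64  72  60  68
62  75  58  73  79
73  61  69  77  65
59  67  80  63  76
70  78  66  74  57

Row 1: 81 + 64 + 72 + 60 + 68 = 345.
Row 2: 62 + 75 + 58 + 73 + 79 = 347.
Row 3: 73 + 61 + 69 + 77 + 65 = 345.
Row 4: 59 + 67 + 80 + 63 + 76 = 345.
Row 5: 70 + 78 + 66 + 74 + 57 = 345.
Column 1: 81 + 62 + 73 + 59 + 70 = 345.
Column 2: 64 + 75 + 61 + 67 + 78 = 345.
Column 3: 72 + 58 + 69 + 80 + 66 = 345.
Column 4: 60 + 73 + 77 + 63 + 74 = 347.
Column 5: 68 + 79 + 65 + 76 + 57 = 345.
Main diagonal: 81 + 75 + 69 + 63 + 57 = 345.
Anti-diagonal: 68 + 73 + 69 + 67 + 70 = 347.

No — column 4 sums to 347 but row 3 sums to 345.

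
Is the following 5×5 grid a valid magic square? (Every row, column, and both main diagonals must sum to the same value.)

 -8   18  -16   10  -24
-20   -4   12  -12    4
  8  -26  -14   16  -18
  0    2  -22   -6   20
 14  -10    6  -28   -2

No — row 4 sums to -6 but column 4 sums to -20.

Row 1: -8 + 18 + (-16) + 10 + (-24) = -20.
Row 2: -20 + (-4) + 12 + (-12) + 4 = -20.
Row 3: 8 + (-26) + (-14) + 16 + (-18) = -34.
Row 4: 0 + 2 + (-22) + (-6) + 20 = -6.
Row 5: 14 + (-10) + 6 + (-28) + (-2) = -20.
Column 1: -8 + (-20) + 8 + 0 + 14 = -6.
Column 2: 18 + (-4) + (-26) + 2 + (-10) = -20.
Column 3: -16 + 12 + (-14) + (-22) + 6 = -34.
Column 4: 10 + (-12) + 16 + (-6) + (-28) = -20.
Column 5: -24 + 4 + (-18) + 20 + (-2) = -20.
Main diagonal: -8 + (-4) + (-14) + (-6) + (-2) = -34.
Anti-diagonal: -24 + (-12) + (-14) + 2 + 14 = -34.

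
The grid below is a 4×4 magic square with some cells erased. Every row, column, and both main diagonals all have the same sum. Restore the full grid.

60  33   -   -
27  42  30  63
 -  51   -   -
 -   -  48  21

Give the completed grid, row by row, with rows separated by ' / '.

60 33 45 24 / 27 42 30 63 / 18 51 39 54 / 57 36 48 21

Row 2 is already complete: 27 + 42 + 30 + 63 = 162, so that is the magic constant.
Using column 2: 33 + 42 + 51 + ? → (4,2) = 162 − 126 = 36.
Main diagonal must total 162; the given cells sum to 123, so (3,3) = 39.
The remaining cell in row 4 is (4,1) = 162 − 105 = 57.
From column 1, 162 − (60 + 27 + 57) gives (3,1) = 18.
Column 3: 30 + 39 + 48 + ? = 162, so (1,3) = 45.
Using anti-diagonal: 30 + 51 + 57 + ? → (1,4) = 162 − 138 = 24.
Row 3 must total 162; the given cells sum to 108, so (3,4) = 54.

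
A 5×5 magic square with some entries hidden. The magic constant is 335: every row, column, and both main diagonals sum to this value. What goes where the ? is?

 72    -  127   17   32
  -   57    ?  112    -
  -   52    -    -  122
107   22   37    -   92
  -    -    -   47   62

The remaining cell in row 1 is (1,2) = 335 − 248 = 87.
Row 4 must total 335; the given cells sum to 258, so (4,4) = 77.
From column 2, 335 − (87 + 57 + 52 + 22) gives (5,2) = 117.
From column 4, 335 − (17 + 112 + 77 + 47) gives (3,4) = 82.
Using column 5: 32 + 122 + 92 + 62 + ? → (2,5) = 335 − 308 = 27.
Main diagonal needs 335; the known cells sum to 268, so (3,3) = 67.
From anti-diagonal, 335 − (32 + 112 + 67 + 22) gives (5,1) = 102.
Using row 3: 52 + 67 + 82 + 122 + ? → (3,1) = 335 − 323 = 12.
Row 5: 102 + 117 + 47 + 62 + ? = 335, so (5,3) = 7.
Column 1 needs 335; the known cells sum to 293, so (2,1) = 42.
The remaining cell in column 3 is (2,3) = 335 − 238 = 97.

97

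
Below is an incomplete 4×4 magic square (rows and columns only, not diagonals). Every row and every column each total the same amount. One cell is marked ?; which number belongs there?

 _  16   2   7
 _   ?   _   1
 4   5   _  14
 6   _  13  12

10

Column 4 is complete and sums to 34; that is the magic constant.
Row 1: 16 + 2 + 7 + ? = 34, so (1,1) = 9.
From row 3, 34 − (4 + 5 + 14) gives (3,3) = 11.
From row 4, 34 − (6 + 13 + 12) gives (4,2) = 3.
Column 1: 9 + 4 + 6 + ? = 34, so (2,1) = 15.
Column 2: 16 + 5 + 3 + ? = 34, so (2,2) = 10.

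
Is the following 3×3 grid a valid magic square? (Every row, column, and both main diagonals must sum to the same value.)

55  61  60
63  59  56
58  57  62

Row 1: 55 + 61 + 60 = 176.
Row 2: 63 + 59 + 56 = 178.
Row 3: 58 + 57 + 62 = 177.
Column 1: 55 + 63 + 58 = 176.
Column 2: 61 + 59 + 57 = 177.
Column 3: 60 + 56 + 62 = 178.
Main diagonal: 55 + 59 + 62 = 176.
Anti-diagonal: 60 + 59 + 58 = 177.

No — row 2 sums to 178 but main diagonal sums to 176.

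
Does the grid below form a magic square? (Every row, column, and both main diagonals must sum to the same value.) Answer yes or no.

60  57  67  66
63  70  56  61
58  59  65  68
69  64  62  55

Yes

Row 1: 60 + 57 + 67 + 66 = 250.
Row 2: 63 + 70 + 56 + 61 = 250.
Row 3: 58 + 59 + 65 + 68 = 250.
Row 4: 69 + 64 + 62 + 55 = 250.
Column 1: 60 + 63 + 58 + 69 = 250.
Column 2: 57 + 70 + 59 + 64 = 250.
Column 3: 67 + 56 + 65 + 62 = 250.
Column 4: 66 + 61 + 68 + 55 = 250.
Main diagonal: 60 + 70 + 65 + 55 = 250.
Anti-diagonal: 66 + 56 + 59 + 69 = 250.
All lines sum to 250.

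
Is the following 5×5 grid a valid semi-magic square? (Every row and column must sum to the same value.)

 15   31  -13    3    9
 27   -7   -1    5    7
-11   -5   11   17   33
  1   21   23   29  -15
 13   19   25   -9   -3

Row 1: 15 + 31 + (-13) + 3 + 9 = 45.
Row 2: 27 + (-7) + (-1) + 5 + 7 = 31.
Row 3: -11 + (-5) + 11 + 17 + 33 = 45.
Row 4: 1 + 21 + 23 + 29 + (-15) = 59.
Row 5: 13 + 19 + 25 + (-9) + (-3) = 45.
Column 1: 15 + 27 + (-11) + 1 + 13 = 45.
Column 2: 31 + (-7) + (-5) + 21 + 19 = 59.
Column 3: -13 + (-1) + 11 + 23 + 25 = 45.
Column 4: 3 + 5 + 17 + 29 + (-9) = 45.
Column 5: 9 + 7 + 33 + (-15) + (-3) = 31.

No — row 2 sums to 31 but row 1 sums to 45.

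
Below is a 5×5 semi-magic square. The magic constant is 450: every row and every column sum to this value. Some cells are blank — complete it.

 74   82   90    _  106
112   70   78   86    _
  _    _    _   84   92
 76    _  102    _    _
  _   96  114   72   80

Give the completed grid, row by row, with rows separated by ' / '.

74 82 90 98 106 / 112 70 78 86 104 / 100 108 66 84 92 / 76 94 102 110 68 / 88 96 114 72 80

Row 1: 74 + 82 + 90 + 106 + ? = 450, so (1,4) = 98.
Using row 2: 112 + 70 + 78 + 86 + ? → (2,5) = 450 − 346 = 104.
Using row 5: 96 + 114 + 72 + 80 + ? → (5,1) = 450 − 362 = 88.
Using column 1: 74 + 112 + 76 + 88 + ? → (3,1) = 450 − 350 = 100.
From column 3, 450 − (90 + 78 + 102 + 114) gives (3,3) = 66.
Column 4 needs 450; the known cells sum to 340, so (4,4) = 110.
Using column 5: 106 + 104 + 92 + 80 + ? → (4,5) = 450 − 382 = 68.
The remaining cell in row 3 is (3,2) = 450 − 342 = 108.
Row 4 needs 450; the known cells sum to 356, so (4,2) = 94.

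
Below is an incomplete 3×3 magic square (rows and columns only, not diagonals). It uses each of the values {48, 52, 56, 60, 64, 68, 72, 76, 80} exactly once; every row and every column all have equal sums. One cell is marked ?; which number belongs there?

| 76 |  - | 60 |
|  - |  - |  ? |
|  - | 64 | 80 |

The 9 entries sum to 576, so each line sums to 576/3 = 192.
Row 1: 76 + 60 + ? = 192, so (1,2) = 56.
Row 3 needs 192; the known cells sum to 144, so (3,1) = 48.
Column 1 needs 192; the known cells sum to 124, so (2,1) = 68.
Column 2 needs 192; the known cells sum to 120, so (2,2) = 72.
The remaining cell in column 3 is (2,3) = 192 − 140 = 52.

52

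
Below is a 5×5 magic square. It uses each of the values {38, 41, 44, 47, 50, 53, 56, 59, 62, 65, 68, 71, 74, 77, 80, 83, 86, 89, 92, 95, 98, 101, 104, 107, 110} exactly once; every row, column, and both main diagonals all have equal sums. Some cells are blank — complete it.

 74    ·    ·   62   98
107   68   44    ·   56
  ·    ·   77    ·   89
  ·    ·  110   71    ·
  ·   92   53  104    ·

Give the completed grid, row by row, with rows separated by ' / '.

74 50 86 62 98 / 107 68 44 95 56 / 65 101 77 38 89 / 83 59 110 71 47 / 41 92 53 104 80

The 25 entries sum to 1850, so each line sums to 1850/5 = 370.
The remaining cell in row 2 is (2,4) = 370 − 275 = 95.
Column 3: 44 + 77 + 110 + 53 + ? = 370, so (1,3) = 86.
Column 4: 62 + 95 + 71 + 104 + ? = 370, so (3,4) = 38.
Main diagonal: 74 + 68 + 77 + 71 + ? = 370, so (5,5) = 80.
Row 1: 74 + 86 + 62 + 98 + ? = 370, so (1,2) = 50.
The remaining cell in row 5 is (5,1) = 370 − 329 = 41.
Column 5 must total 370; the given cells sum to 323, so (4,5) = 47.
The remaining cell in anti-diagonal is (4,2) = 370 − 311 = 59.
Row 4 must total 370; the given cells sum to 287, so (4,1) = 83.
Column 1: 74 + 107 + 83 + 41 + ? = 370, so (3,1) = 65.
The remaining cell in column 2 is (3,2) = 370 − 269 = 101.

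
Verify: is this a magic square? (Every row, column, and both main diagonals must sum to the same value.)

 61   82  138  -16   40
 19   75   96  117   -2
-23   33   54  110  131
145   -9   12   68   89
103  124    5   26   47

Yes

Row 1: 61 + 82 + 138 + (-16) + 40 = 305.
Row 2: 19 + 75 + 96 + 117 + (-2) = 305.
Row 3: -23 + 33 + 54 + 110 + 131 = 305.
Row 4: 145 + (-9) + 12 + 68 + 89 = 305.
Row 5: 103 + 124 + 5 + 26 + 47 = 305.
Column 1: 61 + 19 + (-23) + 145 + 103 = 305.
Column 2: 82 + 75 + 33 + (-9) + 124 = 305.
Column 3: 138 + 96 + 54 + 12 + 5 = 305.
Column 4: -16 + 117 + 110 + 68 + 26 = 305.
Column 5: 40 + (-2) + 131 + 89 + 47 = 305.
Main diagonal: 61 + 75 + 54 + 68 + 47 = 305.
Anti-diagonal: 40 + 117 + 54 + (-9) + 103 = 305.
All lines sum to 305.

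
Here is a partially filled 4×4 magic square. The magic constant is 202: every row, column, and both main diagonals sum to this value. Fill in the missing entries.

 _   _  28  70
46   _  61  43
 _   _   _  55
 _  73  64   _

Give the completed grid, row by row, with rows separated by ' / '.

67 37 28 70 / 46 52 61 43 / 58 40 49 55 / 31 73 64 34

Row 2: 46 + 61 + 43 + ? = 202, so (2,2) = 52.
Column 3 must total 202; the given cells sum to 153, so (3,3) = 49.
Column 4: 70 + 43 + 55 + ? = 202, so (4,4) = 34.
Main diagonal must total 202; the given cells sum to 135, so (1,1) = 67.
Row 1: 67 + 28 + 70 + ? = 202, so (1,2) = 37.
From row 4, 202 − (73 + 64 + 34) gives (4,1) = 31.
Using column 1: 67 + 46 + 31 + ? → (3,1) = 202 − 144 = 58.
The remaining cell in column 2 is (3,2) = 202 − 162 = 40.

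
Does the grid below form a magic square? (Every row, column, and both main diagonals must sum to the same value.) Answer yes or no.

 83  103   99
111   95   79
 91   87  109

No — column 1 sums to 285 but main diagonal sums to 287.

Row 1: 83 + 103 + 99 = 285.
Row 2: 111 + 95 + 79 = 285.
Row 3: 91 + 87 + 109 = 287.
Column 1: 83 + 111 + 91 = 285.
Column 2: 103 + 95 + 87 = 285.
Column 3: 99 + 79 + 109 = 287.
Main diagonal: 83 + 95 + 109 = 287.
Anti-diagonal: 99 + 95 + 91 = 285.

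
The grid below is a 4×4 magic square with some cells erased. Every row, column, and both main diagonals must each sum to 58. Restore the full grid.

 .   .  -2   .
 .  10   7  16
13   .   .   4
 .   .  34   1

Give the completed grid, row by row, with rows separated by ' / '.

28 -5 -2 37 / 25 10 7 16 / 13 22 19 4 / -8 31 34 1

Row 2 needs 58; the known cells sum to 33, so (2,1) = 25.
From column 3, 58 − (-2 + 7 + 34) gives (3,3) = 19.
The remaining cell in column 4 is (1,4) = 58 − 21 = 37.
Using main diagonal: 10 + 19 + 1 + ? → (1,1) = 58 − 30 = 28.
Row 1 needs 58; the known cells sum to 63, so (1,2) = -5.
Row 3 must total 58; the given cells sum to 36, so (3,2) = 22.
Column 1: 28 + 25 + 13 + ? = 58, so (4,1) = -8.
The remaining cell in column 2 is (4,2) = 58 − 27 = 31.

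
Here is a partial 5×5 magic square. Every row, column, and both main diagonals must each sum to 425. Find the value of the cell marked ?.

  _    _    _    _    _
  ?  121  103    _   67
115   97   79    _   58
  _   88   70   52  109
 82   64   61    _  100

49

The remaining cell in row 3 is (3,4) = 425 − 349 = 76.
Row 4 must total 425; the given cells sum to 319, so (4,1) = 106.
Using row 5: 82 + 64 + 61 + 100 + ? → (5,4) = 425 − 307 = 118.
Column 2: 121 + 97 + 88 + 64 + ? = 425, so (1,2) = 55.
From column 3, 425 − (103 + 79 + 70 + 61) gives (1,3) = 112.
From column 5, 425 − (67 + 58 + 109 + 100) gives (1,5) = 91.
Using main diagonal: 121 + 79 + 52 + 100 + ? → (1,1) = 425 − 352 = 73.
Anti-diagonal needs 425; the known cells sum to 340, so (2,4) = 85.
From row 1, 425 − (73 + 55 + 112 + 91) gives (1,4) = 94.
The remaining cell in row 2 is (2,1) = 425 − 376 = 49.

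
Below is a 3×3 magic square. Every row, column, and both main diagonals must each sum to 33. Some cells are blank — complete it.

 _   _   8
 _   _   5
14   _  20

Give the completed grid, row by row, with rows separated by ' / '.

From row 3, 33 − (14 + 20) gives (3,2) = -1.
The remaining cell in anti-diagonal is (2,2) = 33 − 22 = 11.
Row 2: 11 + 5 + ? = 33, so (2,1) = 17.
Column 1 needs 33; the known cells sum to 31, so (1,1) = 2.
The remaining cell in column 2 is (1,2) = 33 − 10 = 23.

2 23 8 / 17 11 5 / 14 -1 20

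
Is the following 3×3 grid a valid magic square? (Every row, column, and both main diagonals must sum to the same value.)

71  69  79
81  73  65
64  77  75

Row 1: 71 + 69 + 79 = 219.
Row 2: 81 + 73 + 65 = 219.
Row 3: 64 + 77 + 75 = 216.
Column 1: 71 + 81 + 64 = 216.
Column 2: 69 + 73 + 77 = 219.
Column 3: 79 + 65 + 75 = 219.
Main diagonal: 71 + 73 + 75 = 219.
Anti-diagonal: 79 + 73 + 64 = 216.

No — main diagonal sums to 219 but column 1 sums to 216.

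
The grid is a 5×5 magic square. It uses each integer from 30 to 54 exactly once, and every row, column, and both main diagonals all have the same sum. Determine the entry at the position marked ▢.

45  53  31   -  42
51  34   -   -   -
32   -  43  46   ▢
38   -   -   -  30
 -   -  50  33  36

The entries are 30 through 54, which sum to 1050, so each line sums to 1050/5 = 210.
Row 1 must total 210; the given cells sum to 171, so (1,4) = 39.
The remaining cell in column 1 is (5,1) = 210 − 166 = 44.
The remaining cell in main diagonal is (4,4) = 210 − 158 = 52.
Row 5: 44 + 50 + 33 + 36 + ? = 210, so (5,2) = 47.
Column 4 needs 210; the known cells sum to 170, so (2,4) = 40.
Anti-diagonal must total 210; the given cells sum to 169, so (4,2) = 41.
Using row 4: 38 + 41 + 52 + 30 + ? → (4,3) = 210 − 161 = 49.
Column 2 needs 210; the known cells sum to 175, so (3,2) = 35.
The remaining cell in column 3 is (2,3) = 210 − 173 = 37.
From row 2, 210 − (51 + 34 + 37 + 40) gives (2,5) = 48.
The remaining cell in row 3 is (3,5) = 210 − 156 = 54.

54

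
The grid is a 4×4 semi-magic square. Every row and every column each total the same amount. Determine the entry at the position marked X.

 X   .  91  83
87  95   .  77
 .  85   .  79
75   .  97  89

73

Column 4 is complete and sums to 328; that is the magic constant.
Row 2 needs 328; the known cells sum to 259, so (2,3) = 69.
Row 4: 75 + 97 + 89 + ? = 328, so (4,2) = 67.
Column 2 must total 328; the given cells sum to 247, so (1,2) = 81.
Column 3 must total 328; the given cells sum to 257, so (3,3) = 71.
The remaining cell in row 1 is (1,1) = 328 − 255 = 73.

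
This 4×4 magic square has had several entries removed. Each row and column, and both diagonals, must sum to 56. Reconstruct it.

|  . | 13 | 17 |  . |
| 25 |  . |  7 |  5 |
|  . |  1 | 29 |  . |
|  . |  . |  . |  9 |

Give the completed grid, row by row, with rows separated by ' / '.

-1 13 17 27 / 25 19 7 5 / 11 1 29 15 / 21 23 3 9

The remaining cell in row 2 is (2,2) = 56 − 37 = 19.
Column 2: 13 + 19 + 1 + ? = 56, so (4,2) = 23.
Column 3 must total 56; the given cells sum to 53, so (4,3) = 3.
From main diagonal, 56 − (19 + 29 + 9) gives (1,1) = -1.
Row 1: -1 + 13 + 17 + ? = 56, so (1,4) = 27.
From row 4, 56 − (23 + 3 + 9) gives (4,1) = 21.
Column 1 needs 56; the known cells sum to 45, so (3,1) = 11.
Column 4 needs 56; the known cells sum to 41, so (3,4) = 15.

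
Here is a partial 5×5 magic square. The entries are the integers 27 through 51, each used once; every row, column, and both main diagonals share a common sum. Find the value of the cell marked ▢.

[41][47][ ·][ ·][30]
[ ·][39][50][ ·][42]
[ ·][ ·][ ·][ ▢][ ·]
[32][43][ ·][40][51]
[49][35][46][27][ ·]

The entries are 27 through 51, which sum to 975, so each line sums to 975/5 = 195.
Row 4 must total 195; the given cells sum to 166, so (4,3) = 29.
Row 5 needs 195; the known cells sum to 157, so (5,5) = 38.
From column 2, 195 − (47 + 39 + 43 + 35) gives (3,2) = 31.
Column 5 must total 195; the given cells sum to 161, so (3,5) = 34.
Using main diagonal: 41 + 39 + 40 + 38 + ? → (3,3) = 195 − 158 = 37.
Anti-diagonal: 30 + 37 + 43 + 49 + ? = 195, so (2,4) = 36.
From row 2, 195 − (39 + 50 + 36 + 42) gives (2,1) = 28.
From column 1, 195 − (41 + 28 + 32 + 49) gives (3,1) = 45.
Column 3 needs 195; the known cells sum to 162, so (1,3) = 33.
From row 1, 195 − (41 + 47 + 33 + 30) gives (1,4) = 44.
From row 3, 195 − (45 + 31 + 37 + 34) gives (3,4) = 48.

48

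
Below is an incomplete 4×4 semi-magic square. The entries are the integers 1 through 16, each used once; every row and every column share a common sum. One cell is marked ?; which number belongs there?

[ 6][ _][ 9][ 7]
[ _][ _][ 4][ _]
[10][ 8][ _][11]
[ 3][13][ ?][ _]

The entries are 1 through 16, which sum to 136, so each line sums to 136/4 = 34.
Using row 1: 6 + 9 + 7 + ? → (1,2) = 34 − 22 = 12.
The remaining cell in row 3 is (3,3) = 34 − 29 = 5.
From column 1, 34 − (6 + 10 + 3) gives (2,1) = 15.
Column 2 must total 34; the given cells sum to 33, so (2,2) = 1.
Column 3 needs 34; the known cells sum to 18, so (4,3) = 16.

16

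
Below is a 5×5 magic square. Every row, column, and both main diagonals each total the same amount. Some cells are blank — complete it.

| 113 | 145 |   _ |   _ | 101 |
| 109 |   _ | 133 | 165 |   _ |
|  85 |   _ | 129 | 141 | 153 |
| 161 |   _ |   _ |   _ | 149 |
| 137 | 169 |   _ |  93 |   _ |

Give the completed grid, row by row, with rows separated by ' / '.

113 145 157 89 101 / 109 121 133 165 77 / 85 97 129 141 153 / 161 73 105 117 149 / 137 169 81 93 125

Column 1 is already complete: 113 + 109 + 85 + 161 + 137 = 605, so that is the magic constant.
Using row 3: 85 + 129 + 141 + 153 + ? → (3,2) = 605 − 508 = 97.
The remaining cell in anti-diagonal is (4,2) = 605 − 532 = 73.
From column 2, 605 − (145 + 97 + 73 + 169) gives (2,2) = 121.
Row 2: 109 + 121 + 133 + 165 + ? = 605, so (2,5) = 77.
The remaining cell in column 5 is (5,5) = 605 − 480 = 125.
Main diagonal needs 605; the known cells sum to 488, so (4,4) = 117.
Row 4 needs 605; the known cells sum to 500, so (4,3) = 105.
Using row 5: 137 + 169 + 93 + 125 + ? → (5,3) = 605 − 524 = 81.
Using column 3: 133 + 129 + 105 + 81 + ? → (1,3) = 605 − 448 = 157.
Column 4 needs 605; the known cells sum to 516, so (1,4) = 89.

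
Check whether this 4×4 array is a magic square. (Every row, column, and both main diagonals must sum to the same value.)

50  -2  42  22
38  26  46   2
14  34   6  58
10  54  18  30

Yes

Row 1: 50 + (-2) + 42 + 22 = 112.
Row 2: 38 + 26 + 46 + 2 = 112.
Row 3: 14 + 34 + 6 + 58 = 112.
Row 4: 10 + 54 + 18 + 30 = 112.
Column 1: 50 + 38 + 14 + 10 = 112.
Column 2: -2 + 26 + 34 + 54 = 112.
Column 3: 42 + 46 + 6 + 18 = 112.
Column 4: 22 + 2 + 58 + 30 = 112.
Main diagonal: 50 + 26 + 6 + 30 = 112.
Anti-diagonal: 22 + 46 + 34 + 10 = 112.
All lines sum to 112.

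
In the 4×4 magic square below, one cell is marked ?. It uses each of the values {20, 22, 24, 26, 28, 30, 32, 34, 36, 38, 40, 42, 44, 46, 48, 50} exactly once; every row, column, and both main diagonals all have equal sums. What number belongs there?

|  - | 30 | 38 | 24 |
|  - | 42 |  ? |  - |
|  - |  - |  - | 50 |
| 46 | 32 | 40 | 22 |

34

The 16 entries sum to 560, so each line sums to 560/4 = 140.
Row 1 must total 140; the given cells sum to 92, so (1,1) = 48.
Column 2 must total 140; the given cells sum to 104, so (3,2) = 36.
Column 4: 24 + 50 + 22 + ? = 140, so (2,4) = 44.
Using main diagonal: 48 + 42 + 22 + ? → (3,3) = 140 − 112 = 28.
Anti-diagonal needs 140; the known cells sum to 106, so (2,3) = 34.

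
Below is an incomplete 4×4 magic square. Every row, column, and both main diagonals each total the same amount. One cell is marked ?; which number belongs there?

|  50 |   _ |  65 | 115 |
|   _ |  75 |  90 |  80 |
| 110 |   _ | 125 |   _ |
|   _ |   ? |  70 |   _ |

Column 3 is complete and sums to 350; that is the magic constant.
Row 1: 50 + 65 + 115 + ? = 350, so (1,2) = 120.
From row 2, 350 − (75 + 90 + 80) gives (2,1) = 105.
From column 1, 350 − (50 + 105 + 110) gives (4,1) = 85.
Main diagonal: 50 + 75 + 125 + ? = 350, so (4,4) = 100.
Using anti-diagonal: 115 + 90 + 85 + ? → (3,2) = 350 − 290 = 60.
The remaining cell in row 3 is (3,4) = 350 − 295 = 55.
The remaining cell in row 4 is (4,2) = 350 − 255 = 95.

95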